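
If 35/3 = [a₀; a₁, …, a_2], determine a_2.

Repeatedly divide and take the remainder:
35 ÷ 3 → quotient 11, remainder 2
3 ÷ 2 → quotient 1, remainder 1
2 ÷ 1 → quotient 2, remainder 0

2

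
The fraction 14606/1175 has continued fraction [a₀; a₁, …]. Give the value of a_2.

3

Repeatedly divide and take the remainder:
14606 ÷ 1175 → quotient 12, remainder 506
1175 ÷ 506 → quotient 2, remainder 163
506 ÷ 163 → quotient 3, remainder 17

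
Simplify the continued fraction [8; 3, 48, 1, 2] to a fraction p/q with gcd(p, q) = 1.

Start with 2.
1 + 1/(2/1) = 1 + 1/2 = 3/2
48 + 1/(3/2) = 48 + 2/3 = 146/3
3 + 1/(146/3) = 3 + 3/146 = 441/146
8 + 1/(441/146) = 8 + 146/441 = 3674/441

3674/441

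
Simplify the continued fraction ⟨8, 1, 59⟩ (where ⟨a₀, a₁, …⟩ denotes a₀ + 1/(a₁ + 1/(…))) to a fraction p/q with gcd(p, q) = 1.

539/60

a_0 = 8: 8/1
a_1 = 1: 9/1
a_2 = 59: 539/60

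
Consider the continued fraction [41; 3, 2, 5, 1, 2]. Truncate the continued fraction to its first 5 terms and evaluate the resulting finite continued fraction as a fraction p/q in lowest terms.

Starting at the tail and folding back:
Start with 1.
5 + 1/(1/1) = 5 + 1/1 = 6/1
2 + 1/(6/1) = 2 + 1/6 = 13/6
3 + 1/(13/6) = 3 + 6/13 = 45/13
41 + 1/(45/13) = 41 + 13/45 = 1858/45

1858/45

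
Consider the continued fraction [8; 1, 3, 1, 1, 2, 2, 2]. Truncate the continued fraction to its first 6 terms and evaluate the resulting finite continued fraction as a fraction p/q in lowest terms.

202/23

Collapse the nested fraction from the inside out:
Start with 2.
1 + 1/(2/1) = 1 + 1/2 = 3/2
1 + 1/(3/2) = 1 + 2/3 = 5/3
3 + 1/(5/3) = 3 + 3/5 = 18/5
1 + 1/(18/5) = 1 + 5/18 = 23/18
8 + 1/(23/18) = 8 + 18/23 = 202/23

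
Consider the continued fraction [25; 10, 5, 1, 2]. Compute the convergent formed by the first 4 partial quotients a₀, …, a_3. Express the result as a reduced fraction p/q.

a_0 = 25: 25/1
a_1 = 10: 251/10
a_2 = 5: 1280/51
a_3 = 1: 1531/61

1531/61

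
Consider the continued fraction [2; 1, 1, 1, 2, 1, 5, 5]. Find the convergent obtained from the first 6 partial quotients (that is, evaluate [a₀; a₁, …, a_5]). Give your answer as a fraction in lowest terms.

29/11

Start with 1.
2 + 1/(1/1) = 2 + 1/1 = 3/1
1 + 1/(3/1) = 1 + 1/3 = 4/3
1 + 1/(4/3) = 1 + 3/4 = 7/4
1 + 1/(7/4) = 1 + 4/7 = 11/7
2 + 1/(11/7) = 2 + 7/11 = 29/11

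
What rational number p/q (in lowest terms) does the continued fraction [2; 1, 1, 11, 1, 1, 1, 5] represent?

Starting at the tail and folding back:
Start with 5.
1 + 1/(5/1) = 1 + 1/5 = 6/5
1 + 1/(6/5) = 1 + 5/6 = 11/6
1 + 1/(11/6) = 1 + 6/11 = 17/11
11 + 1/(17/11) = 11 + 11/17 = 198/17
1 + 1/(198/17) = 1 + 17/198 = 215/198
1 + 1/(215/198) = 1 + 198/215 = 413/215
2 + 1/(413/215) = 2 + 215/413 = 1041/413

1041/413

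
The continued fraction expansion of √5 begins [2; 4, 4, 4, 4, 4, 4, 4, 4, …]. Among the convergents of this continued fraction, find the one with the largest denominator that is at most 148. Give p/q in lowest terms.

a_0 = 2: 2/1  (≤ bound)
a_1 = 4: 9/4  (≤ bound)
a_2 = 4: 38/17  (≤ bound)
a_3 = 4: 161/72  (≤ bound)
a_4 = 4: 682/305  (> 148, stop)

161/72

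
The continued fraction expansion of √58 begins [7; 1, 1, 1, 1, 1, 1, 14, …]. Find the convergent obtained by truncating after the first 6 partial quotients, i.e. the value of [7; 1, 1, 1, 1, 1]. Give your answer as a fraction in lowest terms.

61/8

a_0 = 7: 7/1
a_1 = 1: 8/1
a_2 = 1: 15/2
a_3 = 1: 23/3
a_4 = 1: 38/5
a_5 = 1: 61/8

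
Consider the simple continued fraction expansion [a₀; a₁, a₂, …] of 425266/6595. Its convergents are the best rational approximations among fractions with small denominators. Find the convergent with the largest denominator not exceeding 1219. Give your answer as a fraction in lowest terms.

a_0 = 64: 64/1  (≤ bound)
a_1 = 2: 129/2  (≤ bound)
a_2 = 14: 1870/29  (≤ bound)
a_3 = 3: 5739/89  (≤ bound)
a_4 = 2: 13348/207  (≤ bound)
a_5 = 15: 205959/3194  (> 1219, stop)

13348/207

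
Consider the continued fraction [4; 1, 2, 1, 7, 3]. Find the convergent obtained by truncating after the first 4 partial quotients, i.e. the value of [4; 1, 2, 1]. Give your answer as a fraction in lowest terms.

a_0 = 4: 4/1
a_1 = 1: 5/1
a_2 = 2: 14/3
a_3 = 1: 19/4

19/4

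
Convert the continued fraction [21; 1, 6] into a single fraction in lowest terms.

153/7

Start with 6.
1 + 1/(6/1) = 1 + 1/6 = 7/6
21 + 1/(7/6) = 21 + 6/7 = 153/7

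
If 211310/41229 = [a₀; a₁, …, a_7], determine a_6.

Apply division with remainder until the remainder is 0:
⌊211310/41229⌋ = 5, remainder 5165
⌊41229/5165⌋ = 7, remainder 5074
⌊5165/5074⌋ = 1, remainder 91
⌊5074/91⌋ = 55, remainder 69
⌊91/69⌋ = 1, remainder 22
⌊69/22⌋ = 3, remainder 3
⌊22/3⌋ = 7, remainder 1

7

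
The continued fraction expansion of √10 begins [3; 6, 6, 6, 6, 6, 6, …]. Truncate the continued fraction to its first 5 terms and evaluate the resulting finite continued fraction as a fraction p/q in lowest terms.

4443/1405

Start with 6.
6 + 1/(6/1) = 6 + 1/6 = 37/6
6 + 1/(37/6) = 6 + 6/37 = 228/37
6 + 1/(228/37) = 6 + 37/228 = 1405/228
3 + 1/(1405/228) = 3 + 228/1405 = 4443/1405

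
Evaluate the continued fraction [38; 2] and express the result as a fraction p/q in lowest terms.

Compute successive convergents:
a_0 = 38: 38/1
a_1 = 2: 77/2

77/2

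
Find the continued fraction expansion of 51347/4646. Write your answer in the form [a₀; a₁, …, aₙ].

[11; 19, 3, 1, 1, 2, 13]

Repeatedly divide and take the remainder:
51347 ÷ 4646 → quotient 11, remainder 241
4646 ÷ 241 → quotient 19, remainder 67
241 ÷ 67 → quotient 3, remainder 40
67 ÷ 40 → quotient 1, remainder 27
40 ÷ 27 → quotient 1, remainder 13
27 ÷ 13 → quotient 2, remainder 1
13 ÷ 1 → quotient 13, remainder 0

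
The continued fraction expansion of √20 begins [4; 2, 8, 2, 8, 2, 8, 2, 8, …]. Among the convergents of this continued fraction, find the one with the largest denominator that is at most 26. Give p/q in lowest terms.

List convergents until the denominator exceeds the bound:
a_0 = 4: 4/1  (≤ bound)
a_1 = 2: 9/2  (≤ bound)
a_2 = 8: 76/17  (≤ bound)
a_3 = 2: 161/36  (> 26, stop)

76/17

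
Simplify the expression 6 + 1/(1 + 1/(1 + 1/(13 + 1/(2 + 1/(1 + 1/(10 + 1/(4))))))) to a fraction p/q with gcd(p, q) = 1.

a_0 = 6: 6/1
a_1 = 1: 7/1
a_2 = 1: 13/2
a_3 = 13: 176/27
a_4 = 2: 365/56
a_5 = 1: 541/83
a_6 = 10: 5775/886
a_7 = 4: 23641/3627

23641/3627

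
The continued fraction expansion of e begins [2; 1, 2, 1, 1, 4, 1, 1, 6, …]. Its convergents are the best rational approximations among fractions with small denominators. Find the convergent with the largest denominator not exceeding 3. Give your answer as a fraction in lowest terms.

8/3

List convergents until the denominator exceeds the bound:
a_0 = 2: 2/1  (≤ bound)
a_1 = 1: 3/1  (≤ bound)
a_2 = 2: 8/3  (≤ bound)
a_3 = 1: 11/4  (> 3, stop)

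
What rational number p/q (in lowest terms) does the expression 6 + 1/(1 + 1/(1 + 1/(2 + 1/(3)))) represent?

112/17

a_0 = 6: 6/1
a_1 = 1: 7/1
a_2 = 1: 13/2
a_3 = 2: 33/5
a_4 = 3: 112/17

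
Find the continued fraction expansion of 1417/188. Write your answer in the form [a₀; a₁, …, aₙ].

[7; 1, 1, 6, 4, 1, 2]

Apply division with remainder until the remainder is 0:
1417 = 7·188 + 101, so a_0 = 7
188 = 1·101 + 87, so a_1 = 1
101 = 1·87 + 14, so a_2 = 1
87 = 6·14 + 3, so a_3 = 6
14 = 4·3 + 2, so a_4 = 4
3 = 1·2 + 1, so a_5 = 1
2 = 2·1 + 0, so a_6 = 2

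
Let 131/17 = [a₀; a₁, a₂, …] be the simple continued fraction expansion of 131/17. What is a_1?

1

131 ÷ 17 → quotient 7, remainder 12
17 ÷ 12 → quotient 1, remainder 5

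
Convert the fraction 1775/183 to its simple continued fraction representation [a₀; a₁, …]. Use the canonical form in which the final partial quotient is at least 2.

[9; 1, 2, 3, 18]

⌊1775/183⌋ = 9, remainder 128
⌊183/128⌋ = 1, remainder 55
⌊128/55⌋ = 2, remainder 18
⌊55/18⌋ = 3, remainder 1
⌊18/1⌋ = 18, remainder 0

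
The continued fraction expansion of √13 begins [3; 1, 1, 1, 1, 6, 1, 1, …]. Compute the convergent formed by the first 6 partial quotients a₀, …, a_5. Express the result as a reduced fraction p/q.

Use the convergent recurrence hₖ = aₖ·hₖ₋₁ + hₖ₋₂ (and likewise for the denominators kₖ):
a_0 = 3: 3/1
a_1 = 1: 4/1
a_2 = 1: 7/2
a_3 = 1: 11/3
a_4 = 1: 18/5
a_5 = 6: 119/33

119/33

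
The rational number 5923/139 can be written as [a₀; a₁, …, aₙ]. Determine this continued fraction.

[42; 1, 1, 1, 1, 2, 1, 7]

Repeatedly divide and take the remainder:
5923 ÷ 139 → quotient 42, remainder 85
139 ÷ 85 → quotient 1, remainder 54
85 ÷ 54 → quotient 1, remainder 31
54 ÷ 31 → quotient 1, remainder 23
31 ÷ 23 → quotient 1, remainder 8
23 ÷ 8 → quotient 2, remainder 7
8 ÷ 7 → quotient 1, remainder 1
7 ÷ 1 → quotient 7, remainder 0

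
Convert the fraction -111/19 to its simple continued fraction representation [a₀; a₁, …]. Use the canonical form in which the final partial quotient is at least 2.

Run the Euclidean algorithm, recording each quotient:
-111 ÷ 19 → quotient -6, remainder 3
19 ÷ 3 → quotient 6, remainder 1
3 ÷ 1 → quotient 3, remainder 0

[-6; 6, 3]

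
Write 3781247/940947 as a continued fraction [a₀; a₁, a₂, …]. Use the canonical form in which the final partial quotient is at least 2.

[4; 53, 1, 8, 2, 39, 2, 11]

⌊3781247/940947⌋ = 4, remainder 17459
⌊940947/17459⌋ = 53, remainder 15620
⌊17459/15620⌋ = 1, remainder 1839
⌊15620/1839⌋ = 8, remainder 908
⌊1839/908⌋ = 2, remainder 23
⌊908/23⌋ = 39, remainder 11
⌊23/11⌋ = 2, remainder 1
⌊11/1⌋ = 11, remainder 0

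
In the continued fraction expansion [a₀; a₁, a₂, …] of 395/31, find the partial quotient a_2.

395 ÷ 31 → quotient 12, remainder 23
31 ÷ 23 → quotient 1, remainder 8
23 ÷ 8 → quotient 2, remainder 7

2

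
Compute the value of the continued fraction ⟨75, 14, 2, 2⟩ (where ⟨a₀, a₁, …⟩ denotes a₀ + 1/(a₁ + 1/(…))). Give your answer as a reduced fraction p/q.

5405/72

a_0 = 75: 75/1
a_1 = 14: 1051/14
a_2 = 2: 2177/29
a_3 = 2: 5405/72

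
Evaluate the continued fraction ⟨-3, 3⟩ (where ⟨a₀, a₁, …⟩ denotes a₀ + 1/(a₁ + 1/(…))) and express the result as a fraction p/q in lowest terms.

Use the convergent recurrence hₖ = aₖ·hₖ₋₁ + hₖ₋₂ (and likewise for the denominators kₖ):
a_0 = -3: -3/1
a_1 = 3: -8/3

-8/3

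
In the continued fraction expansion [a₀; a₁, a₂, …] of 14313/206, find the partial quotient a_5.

2

14313 ÷ 206 → quotient 69, remainder 99
206 ÷ 99 → quotient 2, remainder 8
99 ÷ 8 → quotient 12, remainder 3
8 ÷ 3 → quotient 2, remainder 2
3 ÷ 2 → quotient 1, remainder 1
2 ÷ 1 → quotient 2, remainder 0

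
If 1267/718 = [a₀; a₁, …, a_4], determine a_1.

1

Repeatedly divide and take the remainder:
⌊1267/718⌋ = 1, remainder 549
⌊718/549⌋ = 1, remainder 169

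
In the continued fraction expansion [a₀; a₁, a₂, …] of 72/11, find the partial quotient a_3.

Apply division with remainder until the remainder is 0:
72 ÷ 11 → quotient 6, remainder 6
11 ÷ 6 → quotient 1, remainder 5
6 ÷ 5 → quotient 1, remainder 1
5 ÷ 1 → quotient 5, remainder 0

5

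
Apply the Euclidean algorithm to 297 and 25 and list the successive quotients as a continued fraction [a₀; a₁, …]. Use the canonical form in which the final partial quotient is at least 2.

Repeatedly divide and take the remainder:
297 ÷ 25 → quotient 11, remainder 22
25 ÷ 22 → quotient 1, remainder 3
22 ÷ 3 → quotient 7, remainder 1
3 ÷ 1 → quotient 3, remainder 0

[11; 1, 7, 3]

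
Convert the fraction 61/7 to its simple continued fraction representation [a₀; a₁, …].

Repeatedly divide and take the remainder:
61 ÷ 7 → quotient 8, remainder 5
7 ÷ 5 → quotient 1, remainder 2
5 ÷ 2 → quotient 2, remainder 1
2 ÷ 1 → quotient 2, remainder 0

[8; 1, 2, 2]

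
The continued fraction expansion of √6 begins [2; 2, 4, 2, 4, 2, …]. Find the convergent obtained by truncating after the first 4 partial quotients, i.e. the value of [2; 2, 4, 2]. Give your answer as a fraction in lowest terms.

49/20

a_0 = 2: 2/1
a_1 = 2: 5/2
a_2 = 4: 22/9
a_3 = 2: 49/20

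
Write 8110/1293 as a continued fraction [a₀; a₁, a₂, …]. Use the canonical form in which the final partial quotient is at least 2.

Apply division with remainder until the remainder is 0:
8110 = 6·1293 + 352, so a_0 = 6
1293 = 3·352 + 237, so a_1 = 3
352 = 1·237 + 115, so a_2 = 1
237 = 2·115 + 7, so a_3 = 2
115 = 16·7 + 3, so a_4 = 16
7 = 2·3 + 1, so a_5 = 2
3 = 3·1 + 0, so a_6 = 3

[6; 3, 1, 2, 16, 2, 3]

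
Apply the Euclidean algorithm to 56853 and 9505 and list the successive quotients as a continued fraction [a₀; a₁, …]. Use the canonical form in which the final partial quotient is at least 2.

[5; 1, 52, 1, 2, 2, 1, 17]

56853 = 5·9505 + 9328, so a_0 = 5
9505 = 1·9328 + 177, so a_1 = 1
9328 = 52·177 + 124, so a_2 = 52
177 = 1·124 + 53, so a_3 = 1
124 = 2·53 + 18, so a_4 = 2
53 = 2·18 + 17, so a_5 = 2
18 = 1·17 + 1, so a_6 = 1
17 = 17·1 + 0, so a_7 = 17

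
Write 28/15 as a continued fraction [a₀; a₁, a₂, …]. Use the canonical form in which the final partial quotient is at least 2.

[1; 1, 6, 2]

28 = 1·15 + 13, so a_0 = 1
15 = 1·13 + 2, so a_1 = 1
13 = 6·2 + 1, so a_2 = 6
2 = 2·1 + 0, so a_3 = 2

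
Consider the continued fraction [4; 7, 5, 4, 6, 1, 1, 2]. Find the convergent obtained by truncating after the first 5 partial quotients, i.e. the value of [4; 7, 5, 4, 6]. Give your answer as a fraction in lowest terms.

3899/942

Work from the innermost term outward:
Start with 6.
4 + 1/(6/1) = 4 + 1/6 = 25/6
5 + 1/(25/6) = 5 + 6/25 = 131/25
7 + 1/(131/25) = 7 + 25/131 = 942/131
4 + 1/(942/131) = 4 + 131/942 = 3899/942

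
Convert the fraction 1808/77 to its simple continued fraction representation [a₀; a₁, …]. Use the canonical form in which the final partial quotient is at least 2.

[23; 2, 12, 3]

1808 ÷ 77 → quotient 23, remainder 37
77 ÷ 37 → quotient 2, remainder 3
37 ÷ 3 → quotient 12, remainder 1
3 ÷ 1 → quotient 3, remainder 0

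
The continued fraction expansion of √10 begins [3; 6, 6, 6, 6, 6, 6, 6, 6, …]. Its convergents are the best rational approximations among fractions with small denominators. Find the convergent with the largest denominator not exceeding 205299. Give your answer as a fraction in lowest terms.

List convergents until the denominator exceeds the bound:
a_0 = 3: 3/1  (≤ bound)
a_1 = 6: 19/6  (≤ bound)
a_2 = 6: 117/37  (≤ bound)
a_3 = 6: 721/228  (≤ bound)
a_4 = 6: 4443/1405  (≤ bound)
a_5 = 6: 27379/8658  (≤ bound)
a_6 = 6: 168717/53353  (≤ bound)
a_7 = 6: 1039681/328776  (> 205299, stop)

168717/53353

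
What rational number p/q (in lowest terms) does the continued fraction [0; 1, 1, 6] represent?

7/13

a_0 = 0: 0/1
a_1 = 1: 1/1
a_2 = 1: 1/2
a_3 = 6: 7/13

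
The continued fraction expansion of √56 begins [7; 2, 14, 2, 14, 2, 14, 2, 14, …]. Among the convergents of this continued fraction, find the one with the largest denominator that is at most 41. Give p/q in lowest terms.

a_0 = 7: 7/1  (≤ bound)
a_1 = 2: 15/2  (≤ bound)
a_2 = 14: 217/29  (≤ bound)
a_3 = 2: 449/60  (> 41, stop)

217/29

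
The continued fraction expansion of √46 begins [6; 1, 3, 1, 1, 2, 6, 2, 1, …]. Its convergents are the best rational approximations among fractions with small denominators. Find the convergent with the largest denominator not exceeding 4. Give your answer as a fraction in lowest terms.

List convergents until the denominator exceeds the bound:
a_0 = 6: 6/1  (≤ bound)
a_1 = 1: 7/1  (≤ bound)
a_2 = 3: 27/4  (≤ bound)
a_3 = 1: 34/5  (> 4, stop)

27/4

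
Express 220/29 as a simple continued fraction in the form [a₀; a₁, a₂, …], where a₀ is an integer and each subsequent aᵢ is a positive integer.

[7; 1, 1, 2, 2, 2]

220 ÷ 29 → quotient 7, remainder 17
29 ÷ 17 → quotient 1, remainder 12
17 ÷ 12 → quotient 1, remainder 5
12 ÷ 5 → quotient 2, remainder 2
5 ÷ 2 → quotient 2, remainder 1
2 ÷ 1 → quotient 2, remainder 0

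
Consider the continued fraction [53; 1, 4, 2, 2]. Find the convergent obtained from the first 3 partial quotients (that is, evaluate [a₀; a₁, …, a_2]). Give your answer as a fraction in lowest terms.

Start with 4.
1 + 1/(4/1) = 1 + 1/4 = 5/4
53 + 1/(5/4) = 53 + 4/5 = 269/5

269/5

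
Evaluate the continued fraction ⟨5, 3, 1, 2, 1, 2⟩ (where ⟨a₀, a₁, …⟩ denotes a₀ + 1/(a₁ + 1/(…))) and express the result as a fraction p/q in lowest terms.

216/41

a_0 = 5: 5/1
a_1 = 3: 16/3
a_2 = 1: 21/4
a_3 = 2: 58/11
a_4 = 1: 79/15
a_5 = 2: 216/41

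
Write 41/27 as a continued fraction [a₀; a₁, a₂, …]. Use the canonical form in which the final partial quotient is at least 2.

⌊41/27⌋ = 1, remainder 14
⌊27/14⌋ = 1, remainder 13
⌊14/13⌋ = 1, remainder 1
⌊13/1⌋ = 13, remainder 0

[1; 1, 1, 13]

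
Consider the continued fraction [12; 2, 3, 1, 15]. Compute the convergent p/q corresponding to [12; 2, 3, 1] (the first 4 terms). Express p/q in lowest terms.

Start with 1.
3 + 1/(1/1) = 3 + 1/1 = 4/1
2 + 1/(4/1) = 2 + 1/4 = 9/4
12 + 1/(9/4) = 12 + 4/9 = 112/9

112/9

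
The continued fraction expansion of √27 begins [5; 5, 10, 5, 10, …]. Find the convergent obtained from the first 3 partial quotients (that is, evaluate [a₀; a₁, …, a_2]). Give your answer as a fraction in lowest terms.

265/51

Collapse the nested fraction from the inside out:
Start with 10.
5 + 1/(10/1) = 5 + 1/10 = 51/10
5 + 1/(51/10) = 5 + 10/51 = 265/51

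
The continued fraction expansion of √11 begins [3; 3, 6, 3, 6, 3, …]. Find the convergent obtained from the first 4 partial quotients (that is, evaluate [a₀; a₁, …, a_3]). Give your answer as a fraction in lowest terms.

Collapse the nested fraction from the inside out:
Start with 3.
6 + 1/(3/1) = 6 + 1/3 = 19/3
3 + 1/(19/3) = 3 + 3/19 = 60/19
3 + 1/(60/19) = 3 + 19/60 = 199/60

199/60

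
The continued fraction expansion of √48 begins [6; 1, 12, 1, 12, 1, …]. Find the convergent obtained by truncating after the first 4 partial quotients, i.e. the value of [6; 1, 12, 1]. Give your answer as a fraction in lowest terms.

Start with 1.
12 + 1/(1/1) = 12 + 1/1 = 13/1
1 + 1/(13/1) = 1 + 1/13 = 14/13
6 + 1/(14/13) = 6 + 13/14 = 97/14

97/14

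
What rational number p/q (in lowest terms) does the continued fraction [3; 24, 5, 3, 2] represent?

Work from the innermost term outward:
Start with 2.
3 + 1/(2/1) = 3 + 1/2 = 7/2
5 + 1/(7/2) = 5 + 2/7 = 37/7
24 + 1/(37/7) = 24 + 7/37 = 895/37
3 + 1/(895/37) = 3 + 37/895 = 2722/895

2722/895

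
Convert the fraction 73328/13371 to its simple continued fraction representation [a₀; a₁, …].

⌊73328/13371⌋ = 5, remainder 6473
⌊13371/6473⌋ = 2, remainder 425
⌊6473/425⌋ = 15, remainder 98
⌊425/98⌋ = 4, remainder 33
⌊98/33⌋ = 2, remainder 32
⌊33/32⌋ = 1, remainder 1
⌊32/1⌋ = 32, remainder 0

[5; 2, 15, 4, 2, 1, 32]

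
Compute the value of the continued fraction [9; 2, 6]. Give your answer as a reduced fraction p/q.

a_0 = 9: 9/1
a_1 = 2: 19/2
a_2 = 6: 123/13

123/13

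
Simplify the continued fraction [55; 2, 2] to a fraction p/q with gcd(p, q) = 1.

a_0 = 55: 55/1
a_1 = 2: 111/2
a_2 = 2: 277/5

277/5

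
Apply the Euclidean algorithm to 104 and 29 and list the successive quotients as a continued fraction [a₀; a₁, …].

104 = 3·29 + 17, so a_0 = 3
29 = 1·17 + 12, so a_1 = 1
17 = 1·12 + 5, so a_2 = 1
12 = 2·5 + 2, so a_3 = 2
5 = 2·2 + 1, so a_4 = 2
2 = 2·1 + 0, so a_5 = 2

[3; 1, 1, 2, 2, 2]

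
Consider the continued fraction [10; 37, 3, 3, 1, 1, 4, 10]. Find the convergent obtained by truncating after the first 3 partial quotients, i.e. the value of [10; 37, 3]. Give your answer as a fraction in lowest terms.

1123/112

a_0 = 10: 10/1
a_1 = 37: 371/37
a_2 = 3: 1123/112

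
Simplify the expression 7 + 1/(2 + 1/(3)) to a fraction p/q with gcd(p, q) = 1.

52/7

Starting at the tail and folding back:
Start with 3.
2 + 1/(3/1) = 2 + 1/3 = 7/3
7 + 1/(7/3) = 7 + 3/7 = 52/7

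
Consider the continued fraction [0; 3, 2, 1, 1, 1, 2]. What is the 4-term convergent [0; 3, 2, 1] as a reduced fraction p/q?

3/10

Start with 1.
2 + 1/(1/1) = 2 + 1/1 = 3/1
3 + 1/(3/1) = 3 + 1/3 = 10/3
0 + 1/(10/3) = 0 + 3/10 = 3/10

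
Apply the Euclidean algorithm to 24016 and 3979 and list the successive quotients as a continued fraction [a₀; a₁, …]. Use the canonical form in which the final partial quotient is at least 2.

Repeatedly divide and take the remainder:
⌊24016/3979⌋ = 6, remainder 142
⌊3979/142⌋ = 28, remainder 3
⌊142/3⌋ = 47, remainder 1
⌊3/1⌋ = 3, remainder 0

[6; 28, 47, 3]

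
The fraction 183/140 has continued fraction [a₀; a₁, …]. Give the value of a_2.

3

Apply division with remainder until the remainder is 0:
183 = 1·140 + 43, so a_0 = 1
140 = 3·43 + 11, so a_1 = 3
43 = 3·11 + 10, so a_2 = 3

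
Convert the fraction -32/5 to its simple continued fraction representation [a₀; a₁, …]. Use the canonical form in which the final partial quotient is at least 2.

-32 ÷ 5 → quotient -7, remainder 3
5 ÷ 3 → quotient 1, remainder 2
3 ÷ 2 → quotient 1, remainder 1
2 ÷ 1 → quotient 2, remainder 0

[-7; 1, 1, 2]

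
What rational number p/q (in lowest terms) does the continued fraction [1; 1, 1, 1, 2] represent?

13/8

Start with 2.
1 + 1/(2/1) = 1 + 1/2 = 3/2
1 + 1/(3/2) = 1 + 2/3 = 5/3
1 + 1/(5/3) = 1 + 3/5 = 8/5
1 + 1/(8/5) = 1 + 5/8 = 13/8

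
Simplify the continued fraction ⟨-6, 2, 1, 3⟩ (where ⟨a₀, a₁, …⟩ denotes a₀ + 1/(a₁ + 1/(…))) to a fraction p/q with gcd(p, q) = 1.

-62/11

Start with 3.
1 + 1/(3/1) = 1 + 1/3 = 4/3
2 + 1/(4/3) = 2 + 3/4 = 11/4
-6 + 1/(11/4) = -6 + 4/11 = -62/11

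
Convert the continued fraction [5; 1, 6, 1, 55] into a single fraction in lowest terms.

2626/447

Start with 55.
1 + 1/(55/1) = 1 + 1/55 = 56/55
6 + 1/(56/55) = 6 + 55/56 = 391/56
1 + 1/(391/56) = 1 + 56/391 = 447/391
5 + 1/(447/391) = 5 + 391/447 = 2626/447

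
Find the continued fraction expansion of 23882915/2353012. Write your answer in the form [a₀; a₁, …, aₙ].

[10; 6, 1, 2, 37, 6, 52, 10]

Repeatedly divide and take the remainder:
23882915 = 10·2353012 + 352795, so a_0 = 10
2353012 = 6·352795 + 236242, so a_1 = 6
352795 = 1·236242 + 116553, so a_2 = 1
236242 = 2·116553 + 3136, so a_3 = 2
116553 = 37·3136 + 521, so a_4 = 37
3136 = 6·521 + 10, so a_5 = 6
521 = 52·10 + 1, so a_6 = 52
10 = 10·1 + 0, so a_7 = 10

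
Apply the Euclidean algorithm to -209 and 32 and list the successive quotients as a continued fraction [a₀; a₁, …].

[-7; 2, 7, 2]

-209 = -7·32 + 15, so a_0 = -7
32 = 2·15 + 2, so a_1 = 2
15 = 7·2 + 1, so a_2 = 7
2 = 2·1 + 0, so a_3 = 2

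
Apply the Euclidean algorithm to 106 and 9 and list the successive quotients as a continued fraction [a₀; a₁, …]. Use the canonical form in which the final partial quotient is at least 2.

106 = 11·9 + 7, so a_0 = 11
9 = 1·7 + 2, so a_1 = 1
7 = 3·2 + 1, so a_2 = 3
2 = 2·1 + 0, so a_3 = 2

[11; 1, 3, 2]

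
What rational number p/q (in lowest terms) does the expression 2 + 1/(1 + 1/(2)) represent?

a_0 = 2: 2/1
a_1 = 1: 3/1
a_2 = 2: 8/3

8/3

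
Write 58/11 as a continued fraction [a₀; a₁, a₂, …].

58 ÷ 11 → quotient 5, remainder 3
11 ÷ 3 → quotient 3, remainder 2
3 ÷ 2 → quotient 1, remainder 1
2 ÷ 1 → quotient 2, remainder 0

[5; 3, 1, 2]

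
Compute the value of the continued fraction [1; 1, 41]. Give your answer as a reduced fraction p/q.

Work from the innermost term outward:
Start with 41.
1 + 1/(41/1) = 1 + 1/41 = 42/41
1 + 1/(42/41) = 1 + 41/42 = 83/42

83/42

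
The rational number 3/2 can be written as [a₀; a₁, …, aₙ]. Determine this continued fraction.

3 ÷ 2 → quotient 1, remainder 1
2 ÷ 1 → quotient 2, remainder 0

[1; 2]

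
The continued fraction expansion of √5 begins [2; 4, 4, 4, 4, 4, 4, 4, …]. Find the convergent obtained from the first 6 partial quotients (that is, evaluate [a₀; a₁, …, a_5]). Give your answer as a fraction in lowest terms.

Start with 4.
4 + 1/(4/1) = 4 + 1/4 = 17/4
4 + 1/(17/4) = 4 + 4/17 = 72/17
4 + 1/(72/17) = 4 + 17/72 = 305/72
4 + 1/(305/72) = 4 + 72/305 = 1292/305
2 + 1/(1292/305) = 2 + 305/1292 = 2889/1292

2889/1292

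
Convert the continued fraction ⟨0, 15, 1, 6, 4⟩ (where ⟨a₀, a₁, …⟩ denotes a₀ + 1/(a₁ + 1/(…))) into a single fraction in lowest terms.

29/460

a_0 = 0: 0/1
a_1 = 15: 1/15
a_2 = 1: 1/16
a_3 = 6: 7/111
a_4 = 4: 29/460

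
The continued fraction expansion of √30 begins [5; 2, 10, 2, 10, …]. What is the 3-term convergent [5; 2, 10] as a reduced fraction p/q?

Starting at the tail and folding back:
Start with 10.
2 + 1/(10/1) = 2 + 1/10 = 21/10
5 + 1/(21/10) = 5 + 10/21 = 115/21

115/21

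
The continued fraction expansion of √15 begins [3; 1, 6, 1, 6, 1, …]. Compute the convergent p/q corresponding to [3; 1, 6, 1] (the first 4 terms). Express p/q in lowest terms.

a_0 = 3: 3/1
a_1 = 1: 4/1
a_2 = 6: 27/7
a_3 = 1: 31/8

31/8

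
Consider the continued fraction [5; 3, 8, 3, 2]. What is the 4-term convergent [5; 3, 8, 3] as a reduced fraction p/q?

415/78

Start with 3.
8 + 1/(3/1) = 8 + 1/3 = 25/3
3 + 1/(25/3) = 3 + 3/25 = 78/25
5 + 1/(78/25) = 5 + 25/78 = 415/78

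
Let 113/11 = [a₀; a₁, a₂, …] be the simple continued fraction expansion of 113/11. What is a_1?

113 = 10·11 + 3, so a_0 = 10
11 = 3·3 + 2, so a_1 = 3

3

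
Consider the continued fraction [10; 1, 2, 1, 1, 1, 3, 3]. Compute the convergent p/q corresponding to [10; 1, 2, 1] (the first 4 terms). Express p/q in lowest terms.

a_0 = 10: 10/1
a_1 = 1: 11/1
a_2 = 2: 32/3
a_3 = 1: 43/4

43/4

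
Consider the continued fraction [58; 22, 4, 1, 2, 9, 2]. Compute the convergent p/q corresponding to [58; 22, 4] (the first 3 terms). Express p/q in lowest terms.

5166/89

Starting at the tail and folding back:
Start with 4.
22 + 1/(4/1) = 22 + 1/4 = 89/4
58 + 1/(89/4) = 58 + 4/89 = 5166/89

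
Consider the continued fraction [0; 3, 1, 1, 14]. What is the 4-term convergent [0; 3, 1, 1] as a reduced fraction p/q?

a_0 = 0: 0/1
a_1 = 3: 1/3
a_2 = 1: 1/4
a_3 = 1: 2/7

2/7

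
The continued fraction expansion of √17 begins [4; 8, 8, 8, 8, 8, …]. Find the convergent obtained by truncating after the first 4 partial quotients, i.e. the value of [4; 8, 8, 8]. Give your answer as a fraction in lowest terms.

2177/528

Build up convergents one term at a time:
a_0 = 4: 4/1
a_1 = 8: 33/8
a_2 = 8: 268/65
a_3 = 8: 2177/528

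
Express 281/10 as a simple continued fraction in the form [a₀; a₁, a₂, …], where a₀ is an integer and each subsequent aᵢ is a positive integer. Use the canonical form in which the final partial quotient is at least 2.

Repeatedly divide and take the remainder:
281 = 28·10 + 1, so a_0 = 28
10 = 10·1 + 0, so a_1 = 10

[28; 10]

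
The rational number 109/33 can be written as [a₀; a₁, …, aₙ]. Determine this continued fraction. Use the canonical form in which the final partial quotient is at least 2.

⌊109/33⌋ = 3, remainder 10
⌊33/10⌋ = 3, remainder 3
⌊10/3⌋ = 3, remainder 1
⌊3/1⌋ = 3, remainder 0

[3; 3, 3, 3]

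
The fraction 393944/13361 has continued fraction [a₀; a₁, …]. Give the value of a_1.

393944 = 29·13361 + 6475, so a_0 = 29
13361 = 2·6475 + 411, so a_1 = 2

2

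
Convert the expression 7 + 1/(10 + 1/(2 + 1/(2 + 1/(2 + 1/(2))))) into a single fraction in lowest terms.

Start with 2.
2 + 1/(2/1) = 2 + 1/2 = 5/2
2 + 1/(5/2) = 2 + 2/5 = 12/5
2 + 1/(12/5) = 2 + 5/12 = 29/12
10 + 1/(29/12) = 10 + 12/29 = 302/29
7 + 1/(302/29) = 7 + 29/302 = 2143/302

2143/302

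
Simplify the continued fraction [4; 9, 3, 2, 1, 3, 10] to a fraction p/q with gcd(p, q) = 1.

a_0 = 4: 4/1
a_1 = 9: 37/9
a_2 = 3: 115/28
a_3 = 2: 267/65
a_4 = 1: 382/93
a_5 = 3: 1413/344
a_6 = 10: 14512/3533

14512/3533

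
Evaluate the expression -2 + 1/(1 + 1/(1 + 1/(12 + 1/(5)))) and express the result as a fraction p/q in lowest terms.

-188/127

Compute successive convergents:
a_0 = -2: -2/1
a_1 = 1: -1/1
a_2 = 1: -3/2
a_3 = 12: -37/25
a_4 = 5: -188/127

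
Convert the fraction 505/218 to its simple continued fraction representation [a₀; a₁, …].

[2; 3, 6, 3, 1, 2]

Repeatedly divide and take the remainder:
⌊505/218⌋ = 2, remainder 69
⌊218/69⌋ = 3, remainder 11
⌊69/11⌋ = 6, remainder 3
⌊11/3⌋ = 3, remainder 2
⌊3/2⌋ = 1, remainder 1
⌊2/1⌋ = 2, remainder 0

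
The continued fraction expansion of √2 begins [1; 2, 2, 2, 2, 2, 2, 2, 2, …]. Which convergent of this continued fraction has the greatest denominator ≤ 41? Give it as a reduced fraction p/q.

41/29

List convergents until the denominator exceeds the bound:
a_0 = 1: 1/1  (≤ bound)
a_1 = 2: 3/2  (≤ bound)
a_2 = 2: 7/5  (≤ bound)
a_3 = 2: 17/12  (≤ bound)
a_4 = 2: 41/29  (≤ bound)
a_5 = 2: 99/70  (> 41, stop)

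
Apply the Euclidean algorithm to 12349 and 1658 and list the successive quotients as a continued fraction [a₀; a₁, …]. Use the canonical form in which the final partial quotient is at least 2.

[7; 2, 4, 3, 7, 1, 6]

Run the Euclidean algorithm, recording each quotient:
12349 = 7·1658 + 743, so a_0 = 7
1658 = 2·743 + 172, so a_1 = 2
743 = 4·172 + 55, so a_2 = 4
172 = 3·55 + 7, so a_3 = 3
55 = 7·7 + 6, so a_4 = 7
7 = 1·6 + 1, so a_5 = 1
6 = 6·1 + 0, so a_6 = 6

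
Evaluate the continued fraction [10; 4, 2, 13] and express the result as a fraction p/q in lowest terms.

1237/121

Starting at the tail and folding back:
Start with 13.
2 + 1/(13/1) = 2 + 1/13 = 27/13
4 + 1/(27/13) = 4 + 13/27 = 121/27
10 + 1/(121/27) = 10 + 27/121 = 1237/121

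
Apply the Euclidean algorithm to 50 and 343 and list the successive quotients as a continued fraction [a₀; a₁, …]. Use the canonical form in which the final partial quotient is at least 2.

Apply division with remainder until the remainder is 0:
50 ÷ 343 → quotient 0, remainder 50
343 ÷ 50 → quotient 6, remainder 43
50 ÷ 43 → quotient 1, remainder 7
43 ÷ 7 → quotient 6, remainder 1
7 ÷ 1 → quotient 7, remainder 0

[0; 6, 1, 6, 7]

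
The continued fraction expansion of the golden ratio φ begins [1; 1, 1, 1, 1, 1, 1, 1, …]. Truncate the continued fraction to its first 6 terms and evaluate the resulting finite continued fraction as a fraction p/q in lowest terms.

Work from the innermost term outward:
Start with 1.
1 + 1/(1/1) = 1 + 1/1 = 2/1
1 + 1/(2/1) = 1 + 1/2 = 3/2
1 + 1/(3/2) = 1 + 2/3 = 5/3
1 + 1/(5/3) = 1 + 3/5 = 8/5
1 + 1/(8/5) = 1 + 5/8 = 13/8

13/8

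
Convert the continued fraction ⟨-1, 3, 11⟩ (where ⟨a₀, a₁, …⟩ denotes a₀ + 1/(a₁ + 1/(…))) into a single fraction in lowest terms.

-23/34

Use the convergent recurrence hₖ = aₖ·hₖ₋₁ + hₖ₋₂ (and likewise for the denominators kₖ):
a_0 = -1: -1/1
a_1 = 3: -2/3
a_2 = 11: -23/34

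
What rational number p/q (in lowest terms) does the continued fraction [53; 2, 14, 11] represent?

Start with 11.
14 + 1/(11/1) = 14 + 1/11 = 155/11
2 + 1/(155/11) = 2 + 11/155 = 321/155
53 + 1/(321/155) = 53 + 155/321 = 17168/321

17168/321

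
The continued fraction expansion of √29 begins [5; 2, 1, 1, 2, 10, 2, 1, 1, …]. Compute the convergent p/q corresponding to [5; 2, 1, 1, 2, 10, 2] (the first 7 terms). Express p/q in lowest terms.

1524/283

Start with 2.
10 + 1/(2/1) = 10 + 1/2 = 21/2
2 + 1/(21/2) = 2 + 2/21 = 44/21
1 + 1/(44/21) = 1 + 21/44 = 65/44
1 + 1/(65/44) = 1 + 44/65 = 109/65
2 + 1/(109/65) = 2 + 65/109 = 283/109
5 + 1/(283/109) = 5 + 109/283 = 1524/283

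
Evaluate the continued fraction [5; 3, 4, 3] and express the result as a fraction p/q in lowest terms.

223/42

Use the convergent recurrence hₖ = aₖ·hₖ₋₁ + hₖ₋₂ (and likewise for the denominators kₖ):
a_0 = 5: 5/1
a_1 = 3: 16/3
a_2 = 4: 69/13
a_3 = 3: 223/42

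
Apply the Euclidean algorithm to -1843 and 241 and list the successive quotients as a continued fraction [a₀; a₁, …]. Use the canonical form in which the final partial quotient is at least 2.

[-8; 2, 1, 5, 14]

-1843 ÷ 241 → quotient -8, remainder 85
241 ÷ 85 → quotient 2, remainder 71
85 ÷ 71 → quotient 1, remainder 14
71 ÷ 14 → quotient 5, remainder 1
14 ÷ 1 → quotient 14, remainder 0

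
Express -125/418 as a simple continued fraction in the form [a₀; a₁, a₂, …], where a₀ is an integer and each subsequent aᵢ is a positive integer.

Repeatedly divide and take the remainder:
-125 = -1·418 + 293, so a_0 = -1
418 = 1·293 + 125, so a_1 = 1
293 = 2·125 + 43, so a_2 = 2
125 = 2·43 + 39, so a_3 = 2
43 = 1·39 + 4, so a_4 = 1
39 = 9·4 + 3, so a_5 = 9
4 = 1·3 + 1, so a_6 = 1
3 = 3·1 + 0, so a_7 = 3

[-1; 1, 2, 2, 1, 9, 1, 3]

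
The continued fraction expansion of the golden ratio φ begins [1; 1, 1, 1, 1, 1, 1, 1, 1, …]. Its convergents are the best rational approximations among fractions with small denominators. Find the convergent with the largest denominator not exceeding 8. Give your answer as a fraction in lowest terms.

13/8

List convergents until the denominator exceeds the bound:
a_0 = 1: 1/1  (≤ bound)
a_1 = 1: 2/1  (≤ bound)
a_2 = 1: 3/2  (≤ bound)
a_3 = 1: 5/3  (≤ bound)
a_4 = 1: 8/5  (≤ bound)
a_5 = 1: 13/8  (≤ bound)
a_6 = 1: 21/13  (> 8, stop)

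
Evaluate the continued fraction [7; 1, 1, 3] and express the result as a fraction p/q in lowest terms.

a_0 = 7: 7/1
a_1 = 1: 8/1
a_2 = 1: 15/2
a_3 = 3: 53/7

53/7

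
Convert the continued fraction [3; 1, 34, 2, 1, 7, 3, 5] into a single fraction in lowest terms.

a_0 = 3: 3/1
a_1 = 1: 4/1
a_2 = 34: 139/35
a_3 = 2: 282/71
a_4 = 1: 421/106
a_5 = 7: 3229/813
a_6 = 3: 10108/2545
a_7 = 5: 53769/13538

53769/13538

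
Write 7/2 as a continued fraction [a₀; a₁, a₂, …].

[3; 2]

Apply division with remainder until the remainder is 0:
7 ÷ 2 → quotient 3, remainder 1
2 ÷ 1 → quotient 2, remainder 0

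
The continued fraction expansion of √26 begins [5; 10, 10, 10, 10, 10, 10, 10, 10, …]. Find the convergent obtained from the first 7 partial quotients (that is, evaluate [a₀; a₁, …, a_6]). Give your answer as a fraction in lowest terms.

a_0 = 5: 5/1
a_1 = 10: 51/10
a_2 = 10: 515/101
a_3 = 10: 5201/1020
a_4 = 10: 52525/10301
a_5 = 10: 530451/104030
a_6 = 10: 5357035/1050601

5357035/1050601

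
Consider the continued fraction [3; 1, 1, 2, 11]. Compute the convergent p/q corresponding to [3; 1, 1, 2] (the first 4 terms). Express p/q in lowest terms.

Start with 2.
1 + 1/(2/1) = 1 + 1/2 = 3/2
1 + 1/(3/2) = 1 + 2/3 = 5/3
3 + 1/(5/3) = 3 + 3/5 = 18/5

18/5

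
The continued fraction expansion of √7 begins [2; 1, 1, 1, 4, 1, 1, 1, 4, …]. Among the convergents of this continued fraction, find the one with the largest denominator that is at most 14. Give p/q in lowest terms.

a_0 = 2: 2/1  (≤ bound)
a_1 = 1: 3/1  (≤ bound)
a_2 = 1: 5/2  (≤ bound)
a_3 = 1: 8/3  (≤ bound)
a_4 = 4: 37/14  (≤ bound)
a_5 = 1: 45/17  (> 14, stop)

37/14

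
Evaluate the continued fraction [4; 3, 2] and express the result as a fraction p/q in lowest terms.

Start with 2.
3 + 1/(2/1) = 3 + 1/2 = 7/2
4 + 1/(7/2) = 4 + 2/7 = 30/7

30/7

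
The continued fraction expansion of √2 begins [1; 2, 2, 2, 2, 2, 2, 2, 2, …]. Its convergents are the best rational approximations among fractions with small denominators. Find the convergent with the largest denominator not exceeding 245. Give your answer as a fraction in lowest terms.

a_0 = 1: 1/1  (≤ bound)
a_1 = 2: 3/2  (≤ bound)
a_2 = 2: 7/5  (≤ bound)
a_3 = 2: 17/12  (≤ bound)
a_4 = 2: 41/29  (≤ bound)
a_5 = 2: 99/70  (≤ bound)
a_6 = 2: 239/169  (≤ bound)
a_7 = 2: 577/408  (> 245, stop)

239/169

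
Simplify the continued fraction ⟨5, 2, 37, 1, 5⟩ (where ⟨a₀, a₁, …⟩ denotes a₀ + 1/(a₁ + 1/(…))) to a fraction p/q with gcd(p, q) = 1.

2527/460

Start with 5.
1 + 1/(5/1) = 1 + 1/5 = 6/5
37 + 1/(6/5) = 37 + 5/6 = 227/6
2 + 1/(227/6) = 2 + 6/227 = 460/227
5 + 1/(460/227) = 5 + 227/460 = 2527/460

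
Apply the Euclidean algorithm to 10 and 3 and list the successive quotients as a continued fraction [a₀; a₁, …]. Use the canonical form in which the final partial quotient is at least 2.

10 ÷ 3 → quotient 3, remainder 1
3 ÷ 1 → quotient 3, remainder 0

[3; 3]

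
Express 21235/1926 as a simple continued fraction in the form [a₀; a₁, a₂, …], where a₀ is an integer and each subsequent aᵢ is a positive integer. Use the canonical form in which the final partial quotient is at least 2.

Apply division with remainder until the remainder is 0:
21235 = 11·1926 + 49, so a_0 = 11
1926 = 39·49 + 15, so a_1 = 39
49 = 3·15 + 4, so a_2 = 3
15 = 3·4 + 3, so a_3 = 3
4 = 1·3 + 1, so a_4 = 1
3 = 3·1 + 0, so a_5 = 3

[11; 39, 3, 3, 1, 3]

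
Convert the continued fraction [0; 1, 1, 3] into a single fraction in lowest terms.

Collapse the nested fraction from the inside out:
Start with 3.
1 + 1/(3/1) = 1 + 1/3 = 4/3
1 + 1/(4/3) = 1 + 3/4 = 7/4
0 + 1/(7/4) = 0 + 4/7 = 4/7

4/7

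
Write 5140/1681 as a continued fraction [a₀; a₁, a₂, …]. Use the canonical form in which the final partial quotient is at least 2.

Repeatedly divide and take the remainder:
5140 ÷ 1681 → quotient 3, remainder 97
1681 ÷ 97 → quotient 17, remainder 32
97 ÷ 32 → quotient 3, remainder 1
32 ÷ 1 → quotient 32, remainder 0

[3; 17, 3, 32]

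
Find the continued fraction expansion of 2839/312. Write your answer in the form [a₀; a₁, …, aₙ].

[9; 10, 15, 2]

Apply division with remainder until the remainder is 0:
2839 = 9·312 + 31, so a_0 = 9
312 = 10·31 + 2, so a_1 = 10
31 = 15·2 + 1, so a_2 = 15
2 = 2·1 + 0, so a_3 = 2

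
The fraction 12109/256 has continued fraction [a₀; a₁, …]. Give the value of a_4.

Run the Euclidean algorithm, recording each quotient:
12109 ÷ 256 → quotient 47, remainder 77
256 ÷ 77 → quotient 3, remainder 25
77 ÷ 25 → quotient 3, remainder 2
25 ÷ 2 → quotient 12, remainder 1
2 ÷ 1 → quotient 2, remainder 0

2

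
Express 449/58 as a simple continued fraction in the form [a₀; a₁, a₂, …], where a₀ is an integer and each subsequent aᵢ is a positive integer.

449 ÷ 58 → quotient 7, remainder 43
58 ÷ 43 → quotient 1, remainder 15
43 ÷ 15 → quotient 2, remainder 13
15 ÷ 13 → quotient 1, remainder 2
13 ÷ 2 → quotient 6, remainder 1
2 ÷ 1 → quotient 2, remainder 0

[7; 1, 2, 1, 6, 2]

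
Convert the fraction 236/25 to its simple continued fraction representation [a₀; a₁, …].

[9; 2, 3, 1, 2]

⌊236/25⌋ = 9, remainder 11
⌊25/11⌋ = 2, remainder 3
⌊11/3⌋ = 3, remainder 2
⌊3/2⌋ = 1, remainder 1
⌊2/1⌋ = 2, remainder 0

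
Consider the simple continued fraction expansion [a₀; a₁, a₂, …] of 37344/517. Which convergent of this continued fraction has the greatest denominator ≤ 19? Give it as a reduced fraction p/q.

939/13

List convergents until the denominator exceeds the bound:
a_0 = 72: 72/1  (≤ bound)
a_1 = 4: 289/4  (≤ bound)
a_2 = 3: 939/13  (≤ bound)
a_3 = 4: 4045/56  (> 19, stop)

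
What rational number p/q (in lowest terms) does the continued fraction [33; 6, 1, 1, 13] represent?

Start with 13.
1 + 1/(13/1) = 1 + 1/13 = 14/13
1 + 1/(14/13) = 1 + 13/14 = 27/14
6 + 1/(27/14) = 6 + 14/27 = 176/27
33 + 1/(176/27) = 33 + 27/176 = 5835/176

5835/176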